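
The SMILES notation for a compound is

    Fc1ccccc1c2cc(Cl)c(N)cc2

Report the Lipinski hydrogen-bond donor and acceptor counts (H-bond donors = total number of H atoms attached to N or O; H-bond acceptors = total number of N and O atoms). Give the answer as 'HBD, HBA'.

2, 1

Donors: find every N or O and count the H atoms it carries.
  atom 13 (N): bond orders sum to 1 → 2 H
Lipinski HBD = 2.
Acceptors: N atoms = 1, O atoms = 0 → HBA = 1.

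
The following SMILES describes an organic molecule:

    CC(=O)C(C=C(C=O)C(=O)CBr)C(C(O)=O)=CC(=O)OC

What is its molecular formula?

C13H13BrO7

Walk through each heavy atom and fill implicit hydrogens from standard valence (C 4, N 3, O 2, S 2, halogen 1):
  atom 1: C, bond orders sum to 1 (valence 4) → 3 H
  atom 2: C, bond orders sum to 4 (valence 4) → 0 H
  atom 3: O, bond orders sum to 2 (valence 2) → 0 H
  atom 4: C, bond orders sum to 3 (valence 4) → 1 H
  atom 5: C, bond orders sum to 3 (valence 4) → 1 H
  atom 6: C, bond orders sum to 4 (valence 4) → 0 H
  atom 7: C, bond orders sum to 3 (valence 4) → 1 H
  atom 8: O, bond orders sum to 2 (valence 2) → 0 H
  atom 9: C, bond orders sum to 4 (valence 4) → 0 H
  atom 10: O, bond orders sum to 2 (valence 2) → 0 H
  atom 11: C, bond orders sum to 2 (valence 4) → 2 H
  atom 12: Br (halogen, monovalent) → 0 H
  atom 13: C, bond orders sum to 4 (valence 4) → 0 H
  atom 14: C, bond orders sum to 4 (valence 4) → 0 H
  atom 15: O, bond orders sum to 1 (valence 2) → 1 H
  atom 16: O, bond orders sum to 2 (valence 2) → 0 H
  atom 17: C, bond orders sum to 3 (valence 4) → 1 H
  atom 18: C, bond orders sum to 4 (valence 4) → 0 H
  atom 19: O, bond orders sum to 2 (valence 2) → 0 H
  atom 20: O, bond orders sum to 2 (valence 2) → 0 H
  atom 21: C, bond orders sum to 1 (valence 4) → 3 H
Totals → C:13, H:13, Br:1, O:7.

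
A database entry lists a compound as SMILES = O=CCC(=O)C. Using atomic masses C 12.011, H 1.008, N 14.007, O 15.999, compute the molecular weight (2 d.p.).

First, the molecular formula is C4H6O2 (counting implicit H from valence).
  C: 4 × 12.011 = 48.044
  H: 6 × 1.008 = 6.048
  O: 2 × 15.999 = 31.998
Sum: 4×12.011 + 6×1.008 + 2×15.999 = 86.090 → 86.09 g/mol.

86.09 g/mol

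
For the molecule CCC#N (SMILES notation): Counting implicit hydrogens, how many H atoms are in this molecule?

5

Walk through each heavy atom and fill implicit hydrogens from standard valence (C 4, N 3, O 2, S 2, halogen 1):
  atom 1: C, bond orders sum to 1 (valence 4) → 3 H
  atom 2: C, bond orders sum to 2 (valence 4) → 2 H
  atom 3: C, bond orders sum to 4 (valence 4) → 0 H
  atom 4: N, bond orders sum to 3 (valence 3) → 0 H
Total hydrogens: 5.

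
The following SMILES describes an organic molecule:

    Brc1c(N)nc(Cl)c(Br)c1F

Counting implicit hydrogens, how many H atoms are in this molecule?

Walk through each heavy atom and fill implicit hydrogens from standard valence (C 4, N 3, O 2, S 2, halogen 1); for lowercase aromatic atoms, an aromatic c carries 1 H when it has two neighbours and 0 H with three, and aromatic n carries 0 H:
  atom 1: Br (halogen, monovalent) → 0 H
  atom 2: aromatic c, 3 neighbours → 0 H
  atom 3: aromatic c, 3 neighbours → 0 H
  atom 4: N, bond orders sum to 1 (valence 3) → 2 H
  atom 5: aromatic n, 2 neighbours → 0 H
  atom 6: aromatic c, 3 neighbours → 0 H
  atom 7: Cl (halogen, monovalent) → 0 H
  atom 8: aromatic c, 3 neighbours → 0 H
  atom 9: Br (halogen, monovalent) → 0 H
  atom 10: aromatic c, 3 neighbours → 0 H
  atom 11: F (halogen, monovalent) → 0 H
Total hydrogens: 2.

2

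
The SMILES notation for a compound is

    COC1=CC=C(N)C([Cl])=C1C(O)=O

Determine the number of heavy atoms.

Every atom symbol written in the SMILES (organic subset) is one heavy atom; implicit H are not written.
Heavy atoms by element → C:8, Cl:1, N:1, O:3.
Total: 13.

13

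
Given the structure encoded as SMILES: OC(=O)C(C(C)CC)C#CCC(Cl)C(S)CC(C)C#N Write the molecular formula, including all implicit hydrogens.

Walk through each heavy atom and fill implicit hydrogens from standard valence (C 4, N 3, O 2, S 2, halogen 1):
  atom 1: O, bond orders sum to 1 (valence 2) → 1 H
  atom 2: C, bond orders sum to 4 (valence 4) → 0 H
  atom 3: O, bond orders sum to 2 (valence 2) → 0 H
  atom 4: C, bond orders sum to 3 (valence 4) → 1 H
  atom 5: C, bond orders sum to 3 (valence 4) → 1 H
  atom 6: C, bond orders sum to 1 (valence 4) → 3 H
  atom 7: C, bond orders sum to 2 (valence 4) → 2 H
  atom 8: C, bond orders sum to 1 (valence 4) → 3 H
  atom 9: C, bond orders sum to 4 (valence 4) → 0 H
  atom 10: C, bond orders sum to 4 (valence 4) → 0 H
  atom 11: C, bond orders sum to 2 (valence 4) → 2 H
  atom 12: C, bond orders sum to 3 (valence 4) → 1 H
  atom 13: Cl (halogen, monovalent) → 0 H
  atom 14: C, bond orders sum to 3 (valence 4) → 1 H
  atom 15: S, bond orders sum to 1 (valence 2) → 1 H
  atom 16: C, bond orders sum to 2 (valence 4) → 2 H
  atom 17: C, bond orders sum to 3 (valence 4) → 1 H
  atom 18: C, bond orders sum to 1 (valence 4) → 3 H
  atom 19: C, bond orders sum to 4 (valence 4) → 0 H
  atom 20: N, bond orders sum to 3 (valence 3) → 0 H
Totals → C:15, H:22, Cl:1, N:1, O:2, S:1.
In Hill order: C15H22ClNO2S.

C15H22ClNO2S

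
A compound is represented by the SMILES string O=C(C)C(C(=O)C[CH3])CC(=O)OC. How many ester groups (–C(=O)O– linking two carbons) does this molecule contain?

1

The ester motif appears at heavy-atom position 10 in the SMILES.
Other groups present: 2 ketone.
Ester count: 1.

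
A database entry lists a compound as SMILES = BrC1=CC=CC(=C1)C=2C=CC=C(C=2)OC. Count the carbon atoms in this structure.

13

Count every carbon token in the SMILES (each C, including those in ring-closure positions and inside branches).
Carbon count: 13.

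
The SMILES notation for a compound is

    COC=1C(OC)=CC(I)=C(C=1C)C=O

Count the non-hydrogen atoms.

14

Every atom symbol written in the SMILES (organic subset) is one heavy atom; implicit H are not written.
Heavy atoms by element → C:10, I:1, O:3.
Total: 14.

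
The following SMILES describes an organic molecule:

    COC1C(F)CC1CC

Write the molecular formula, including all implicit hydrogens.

C7H13FO

Walk through each heavy atom and fill implicit hydrogens from standard valence (C 4, N 3, O 2, S 2, halogen 1):
  atom 1: C, bond orders sum to 1 (valence 4) → 3 H
  atom 2: O, bond orders sum to 2 (valence 2) → 0 H
  atom 3: C, bond orders sum to 3 (valence 4) → 1 H
  atom 4: C, bond orders sum to 3 (valence 4) → 1 H
  atom 5: F (halogen, monovalent) → 0 H
  atom 6: C, bond orders sum to 2 (valence 4) → 2 H
  atom 7: C, bond orders sum to 3 (valence 4) → 1 H
  atom 8: C, bond orders sum to 2 (valence 4) → 2 H
  atom 9: C, bond orders sum to 1 (valence 4) → 3 H
Totals → C:7, H:13, F:1, O:1.
In Hill order: C7H13FO.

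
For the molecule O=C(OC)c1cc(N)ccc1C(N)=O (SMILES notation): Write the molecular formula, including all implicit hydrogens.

Walk through each heavy atom and fill implicit hydrogens from standard valence (C 4, N 3, O 2, S 2, halogen 1); for lowercase aromatic atoms, an aromatic c carries 1 H when it has two neighbours and 0 H with three, and aromatic n carries 0 H:
  atom 1: O, bond orders sum to 2 (valence 2) → 0 H
  atom 2: C, bond orders sum to 4 (valence 4) → 0 H
  atom 3: O, bond orders sum to 2 (valence 2) → 0 H
  atom 4: C, bond orders sum to 1 (valence 4) → 3 H
  atom 5: aromatic c, 3 neighbours → 0 H
  atom 6: aromatic c, 2 neighbours → 1 H
  atom 7: aromatic c, 3 neighbours → 0 H
  atom 8: N, bond orders sum to 1 (valence 3) → 2 H
  atom 9: aromatic c, 2 neighbours → 1 H
  atom 10: aromatic c, 2 neighbours → 1 H
  atom 11: aromatic c, 3 neighbours → 0 H
  atom 12: C, bond orders sum to 4 (valence 4) → 0 H
  atom 13: N, bond orders sum to 1 (valence 3) → 2 H
  atom 14: O, bond orders sum to 2 (valence 2) → 0 H
Totals → C:9, H:10, N:2, O:3.

C9H10N2O3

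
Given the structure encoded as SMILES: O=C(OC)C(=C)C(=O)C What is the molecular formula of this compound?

C6H8O3

Walk through each heavy atom and fill implicit hydrogens from standard valence (C 4, N 3, O 2, S 2, halogen 1):
  atom 1: O, bond orders sum to 2 (valence 2) → 0 H
  atom 2: C, bond orders sum to 4 (valence 4) → 0 H
  atom 3: O, bond orders sum to 2 (valence 2) → 0 H
  atom 4: C, bond orders sum to 1 (valence 4) → 3 H
  atom 5: C, bond orders sum to 4 (valence 4) → 0 H
  atom 6: C, bond orders sum to 2 (valence 4) → 2 H
  atom 7: C, bond orders sum to 4 (valence 4) → 0 H
  atom 8: O, bond orders sum to 2 (valence 2) → 0 H
  atom 9: C, bond orders sum to 1 (valence 4) → 3 H
Totals → C:6, H:8, O:3.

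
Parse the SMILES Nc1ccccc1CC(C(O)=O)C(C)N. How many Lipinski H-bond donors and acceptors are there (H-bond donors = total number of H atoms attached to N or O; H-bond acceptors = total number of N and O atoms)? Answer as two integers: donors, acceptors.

5, 4

Donors: find every N or O and count the H atoms it carries.
  atom 1 (N): bond orders sum to 1 → 2 H
  atom 11 (O): bond orders sum to 1 → 1 H
  atom 12 (O): bond orders sum to 2 → 0 H
  atom 15 (N): bond orders sum to 1 → 2 H
Lipinski HBD = 5.
Acceptors: N atoms = 2, O atoms = 2 → HBA = 4.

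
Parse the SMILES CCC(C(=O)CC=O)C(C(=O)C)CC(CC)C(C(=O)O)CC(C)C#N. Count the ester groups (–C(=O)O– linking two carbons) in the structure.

Scan the SMILES for the ester motif — none present.
Groups that are present: 1 aldehyde, 1 carboxylic acid, 2 ketone, 1 nitrile.

0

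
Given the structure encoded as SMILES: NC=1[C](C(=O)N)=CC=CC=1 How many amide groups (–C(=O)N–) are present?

1

The amide motif appears at heavy-atom position 4 in the SMILES.
Other groups present: 1 primary amine.
Amide count: 1.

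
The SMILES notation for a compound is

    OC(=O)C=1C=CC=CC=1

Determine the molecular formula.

Walk through each heavy atom and fill implicit hydrogens from standard valence (C 4, N 3, O 2, S 2, halogen 1):
  atom 1: O, bond orders sum to 1 (valence 2) → 1 H
  atom 2: C, bond orders sum to 4 (valence 4) → 0 H
  atom 3: O, bond orders sum to 2 (valence 2) → 0 H
  atom 4: C, bond orders sum to 4 (valence 4) → 0 H
  atom 5: C, bond orders sum to 3 (valence 4) → 1 H
  atom 6: C, bond orders sum to 3 (valence 4) → 1 H
  atom 7: C, bond orders sum to 3 (valence 4) → 1 H
  atom 8: C, bond orders sum to 3 (valence 4) → 1 H
  atom 9: C, bond orders sum to 3 (valence 4) → 1 H
Totals → C:7, H:6, O:2.
In Hill order: C7H6O2.

C7H6O2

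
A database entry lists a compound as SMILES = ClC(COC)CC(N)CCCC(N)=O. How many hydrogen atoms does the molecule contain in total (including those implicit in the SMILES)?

19

Walk through each heavy atom and fill implicit hydrogens from standard valence (C 4, N 3, O 2, S 2, halogen 1):
  atom 1: Cl (halogen, monovalent) → 0 H
  atom 2: C, bond orders sum to 3 (valence 4) → 1 H
  atom 3: C, bond orders sum to 2 (valence 4) → 2 H
  atom 4: O, bond orders sum to 2 (valence 2) → 0 H
  atom 5: C, bond orders sum to 1 (valence 4) → 3 H
  atom 6: C, bond orders sum to 2 (valence 4) → 2 H
  atom 7: C, bond orders sum to 3 (valence 4) → 1 H
  atom 8: N, bond orders sum to 1 (valence 3) → 2 H
  atom 9: C, bond orders sum to 2 (valence 4) → 2 H
  atom 10: C, bond orders sum to 2 (valence 4) → 2 H
  atom 11: C, bond orders sum to 2 (valence 4) → 2 H
  atom 12: C, bond orders sum to 4 (valence 4) → 0 H
  atom 13: N, bond orders sum to 1 (valence 3) → 2 H
  atom 14: O, bond orders sum to 2 (valence 2) → 0 H
Total hydrogens: 19.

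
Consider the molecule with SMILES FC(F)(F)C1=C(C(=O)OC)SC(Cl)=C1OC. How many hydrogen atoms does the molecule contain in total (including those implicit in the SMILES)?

Walk through each heavy atom and fill implicit hydrogens from standard valence (C 4, N 3, O 2, S 2, halogen 1):
  atom 1: F (halogen, monovalent) → 0 H
  atom 2: C, bond orders sum to 4 (valence 4) → 0 H
  atom 3: F (halogen, monovalent) → 0 H
  atom 4: F (halogen, monovalent) → 0 H
  atom 5: C, bond orders sum to 4 (valence 4) → 0 H
  atom 6: C, bond orders sum to 4 (valence 4) → 0 H
  atom 7: C, bond orders sum to 4 (valence 4) → 0 H
  atom 8: O, bond orders sum to 2 (valence 2) → 0 H
  atom 9: O, bond orders sum to 2 (valence 2) → 0 H
  atom 10: C, bond orders sum to 1 (valence 4) → 3 H
  atom 11: S, bond orders sum to 2 (valence 2) → 0 H
  atom 12: C, bond orders sum to 4 (valence 4) → 0 H
  atom 13: Cl (halogen, monovalent) → 0 H
  atom 14: C, bond orders sum to 4 (valence 4) → 0 H
  atom 15: O, bond orders sum to 2 (valence 2) → 0 H
  atom 16: C, bond orders sum to 1 (valence 4) → 3 H
Total hydrogens: 6.

6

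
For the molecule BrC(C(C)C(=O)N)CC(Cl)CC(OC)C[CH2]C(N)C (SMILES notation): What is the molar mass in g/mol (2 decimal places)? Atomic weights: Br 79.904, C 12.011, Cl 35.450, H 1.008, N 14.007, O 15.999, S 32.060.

First, the molecular formula is C13H26BrClN2O2 (counting implicit H from valence).
  Br: 1 × 79.904 = 79.904
  C: 13 × 12.011 = 156.143
  Cl: 1 × 35.450 = 35.450
  H: 26 × 1.008 = 26.208
  N: 2 × 14.007 = 28.014
  O: 2 × 15.999 = 31.998
Sum: 1×79.904 + 13×12.011 + 1×35.450 + 26×1.008 + 2×14.007 + 2×15.999 = 357.717 → 357.72 g/mol.

357.72 g/mol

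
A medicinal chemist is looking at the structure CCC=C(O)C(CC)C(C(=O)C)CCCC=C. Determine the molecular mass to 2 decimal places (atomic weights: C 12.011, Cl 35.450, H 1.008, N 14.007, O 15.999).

First, the molecular formula is C15H26O2 (counting implicit H from valence).
  C: 15 × 12.011 = 180.165
  H: 26 × 1.008 = 26.208
  O: 2 × 15.999 = 31.998
Sum: 15×12.011 + 26×1.008 + 2×15.999 = 238.371 → 238.37 g/mol.

238.37 g/mol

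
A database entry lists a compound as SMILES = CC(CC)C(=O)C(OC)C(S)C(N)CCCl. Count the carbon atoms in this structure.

11

Count every carbon token in the SMILES (each C, including those in ring-closure positions and inside branches).
Carbon count: 11.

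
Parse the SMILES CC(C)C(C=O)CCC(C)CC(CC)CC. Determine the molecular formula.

Walk through each heavy atom and fill implicit hydrogens from standard valence (C 4, N 3, O 2, S 2, halogen 1):
  atom 1: C, bond orders sum to 1 (valence 4) → 3 H
  atom 2: C, bond orders sum to 3 (valence 4) → 1 H
  atom 3: C, bond orders sum to 1 (valence 4) → 3 H
  atom 4: C, bond orders sum to 3 (valence 4) → 1 H
  atom 5: C, bond orders sum to 3 (valence 4) → 1 H
  atom 6: O, bond orders sum to 2 (valence 2) → 0 H
  atom 7: C, bond orders sum to 2 (valence 4) → 2 H
  atom 8: C, bond orders sum to 2 (valence 4) → 2 H
  atom 9: C, bond orders sum to 3 (valence 4) → 1 H
  atom 10: C, bond orders sum to 1 (valence 4) → 3 H
  atom 11: C, bond orders sum to 2 (valence 4) → 2 H
  atom 12: C, bond orders sum to 3 (valence 4) → 1 H
  atom 13: C, bond orders sum to 2 (valence 4) → 2 H
  atom 14: C, bond orders sum to 1 (valence 4) → 3 H
  atom 15: C, bond orders sum to 2 (valence 4) → 2 H
  atom 16: C, bond orders sum to 1 (valence 4) → 3 H
Totals → C:15, H:30, O:1.
In Hill order: C15H30O.

C15H30O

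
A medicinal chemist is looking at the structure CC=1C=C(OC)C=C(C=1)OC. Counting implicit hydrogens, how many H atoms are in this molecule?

Walk through each heavy atom and fill implicit hydrogens from standard valence (C 4, N 3, O 2, S 2, halogen 1):
  atom 1: C, bond orders sum to 1 (valence 4) → 3 H
  atom 2: C, bond orders sum to 4 (valence 4) → 0 H
  atom 3: C, bond orders sum to 3 (valence 4) → 1 H
  atom 4: C, bond orders sum to 4 (valence 4) → 0 H
  atom 5: O, bond orders sum to 2 (valence 2) → 0 H
  atom 6: C, bond orders sum to 1 (valence 4) → 3 H
  atom 7: C, bond orders sum to 3 (valence 4) → 1 H
  atom 8: C, bond orders sum to 4 (valence 4) → 0 H
  atom 9: C, bond orders sum to 3 (valence 4) → 1 H
  atom 10: O, bond orders sum to 2 (valence 2) → 0 H
  atom 11: C, bond orders sum to 1 (valence 4) → 3 H
Total hydrogens: 12.

12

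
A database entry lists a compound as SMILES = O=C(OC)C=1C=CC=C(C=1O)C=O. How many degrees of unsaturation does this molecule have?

6

Molecular formula: C9H8O4.
DoU = (2C + 2 + N − H − X) / 2, where X is the halogen count and O/S are ignored.
    = (2·9 + 2 + 0 − 8 − 0) / 2 = 12 / 2 = 6.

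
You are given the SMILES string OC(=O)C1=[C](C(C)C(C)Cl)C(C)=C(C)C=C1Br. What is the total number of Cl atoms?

Scan the SMILES for Cl atoms (remember two-letter symbols like Cl and Br are single atoms).
Chlorine count: 1.

1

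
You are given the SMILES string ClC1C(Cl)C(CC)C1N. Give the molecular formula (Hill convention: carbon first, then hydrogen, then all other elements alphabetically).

Walk through each heavy atom and fill implicit hydrogens from standard valence (C 4, N 3, O 2, S 2, halogen 1):
  atom 1: Cl (halogen, monovalent) → 0 H
  atom 2: C, bond orders sum to 3 (valence 4) → 1 H
  atom 3: C, bond orders sum to 3 (valence 4) → 1 H
  atom 4: Cl (halogen, monovalent) → 0 H
  atom 5: C, bond orders sum to 3 (valence 4) → 1 H
  atom 6: C, bond orders sum to 2 (valence 4) → 2 H
  atom 7: C, bond orders sum to 1 (valence 4) → 3 H
  atom 8: C, bond orders sum to 3 (valence 4) → 1 H
  atom 9: N, bond orders sum to 1 (valence 3) → 2 H
Totals → C:6, H:11, Cl:2, N:1.
In Hill order: C6H11Cl2N.

C6H11Cl2N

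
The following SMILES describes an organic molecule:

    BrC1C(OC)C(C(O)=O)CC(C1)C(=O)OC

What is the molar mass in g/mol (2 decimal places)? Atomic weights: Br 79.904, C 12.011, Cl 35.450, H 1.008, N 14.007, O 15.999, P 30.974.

295.13 g/mol

First, the molecular formula is C10H15BrO5 (counting implicit H from valence).
  Br: 1 × 79.904 = 79.904
  C: 10 × 12.011 = 120.110
  H: 15 × 1.008 = 15.120
  O: 5 × 15.999 = 79.995
Sum: 1×79.904 + 10×12.011 + 15×1.008 + 5×15.999 = 295.129 → 295.13 g/mol.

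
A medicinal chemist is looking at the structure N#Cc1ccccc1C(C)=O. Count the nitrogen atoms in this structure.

Scan the SMILES for N atoms (remember two-letter symbols like Cl and Br are single atoms).
Nitrogen count: 1.

1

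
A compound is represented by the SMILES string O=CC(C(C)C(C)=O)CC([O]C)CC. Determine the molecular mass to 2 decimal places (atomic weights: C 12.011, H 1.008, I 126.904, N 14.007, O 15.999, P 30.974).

First, the molecular formula is C11H20O3 (counting implicit H from valence).
  C: 11 × 12.011 = 132.121
  H: 20 × 1.008 = 20.160
  O: 3 × 15.999 = 47.997
Sum: 11×12.011 + 20×1.008 + 3×15.999 = 200.278 → 200.28 g/mol.

200.28 g/mol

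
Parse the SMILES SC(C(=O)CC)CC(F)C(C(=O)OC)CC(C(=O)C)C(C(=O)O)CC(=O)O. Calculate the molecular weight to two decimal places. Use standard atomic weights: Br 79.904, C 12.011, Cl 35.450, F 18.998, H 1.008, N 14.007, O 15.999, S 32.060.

408.44 g/mol

First, the molecular formula is C17H25FO8S (counting implicit H from valence).
  C: 17 × 12.011 = 204.187
  F: 1 × 18.998 = 18.998
  H: 25 × 1.008 = 25.200
  O: 8 × 15.999 = 127.992
  S: 1 × 32.060 = 32.060
Sum: 17×12.011 + 1×18.998 + 25×1.008 + 8×15.999 + 1×32.060 = 408.437 → 408.44 g/mol.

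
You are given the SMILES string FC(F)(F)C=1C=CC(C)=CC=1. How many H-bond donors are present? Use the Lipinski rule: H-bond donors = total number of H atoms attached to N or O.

0

Donors: find every N or O and count the H atoms it carries.
  (no N or O atoms present)
Lipinski HBD = 0.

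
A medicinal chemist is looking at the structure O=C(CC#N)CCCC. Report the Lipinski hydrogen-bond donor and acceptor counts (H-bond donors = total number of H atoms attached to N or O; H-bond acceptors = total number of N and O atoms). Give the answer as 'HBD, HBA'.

0, 2

Donors: find every N or O and count the H atoms it carries.
  atom 1 (O): bond orders sum to 2 → 0 H
  atom 5 (N): bond orders sum to 3 → 0 H
Lipinski HBD = 0.
Acceptors: N atoms = 1, O atoms = 1 → HBA = 2.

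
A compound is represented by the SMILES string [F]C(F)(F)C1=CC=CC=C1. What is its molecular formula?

C7H5F3

Walk through each heavy atom and fill implicit hydrogens from standard valence (C 4, N 3, O 2, S 2, halogen 1):
  atom 1: F with explicit H count 0
  atom 2: C, bond orders sum to 4 (valence 4) → 0 H
  atom 3: F (halogen, monovalent) → 0 H
  atom 4: F (halogen, monovalent) → 0 H
  atom 5: C, bond orders sum to 4 (valence 4) → 0 H
  atom 6: C, bond orders sum to 3 (valence 4) → 1 H
  atom 7: C, bond orders sum to 3 (valence 4) → 1 H
  atom 8: C, bond orders sum to 3 (valence 4) → 1 H
  atom 9: C, bond orders sum to 3 (valence 4) → 1 H
  atom 10: C, bond orders sum to 3 (valence 4) → 1 H
Totals → C:7, H:5, F:3.
In Hill order: C7H5F3.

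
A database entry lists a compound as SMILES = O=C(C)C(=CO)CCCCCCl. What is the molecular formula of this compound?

Walk through each heavy atom and fill implicit hydrogens from standard valence (C 4, N 3, O 2, S 2, halogen 1):
  atom 1: O, bond orders sum to 2 (valence 2) → 0 H
  atom 2: C, bond orders sum to 4 (valence 4) → 0 H
  atom 3: C, bond orders sum to 1 (valence 4) → 3 H
  atom 4: C, bond orders sum to 4 (valence 4) → 0 H
  atom 5: C, bond orders sum to 3 (valence 4) → 1 H
  atom 6: O, bond orders sum to 1 (valence 2) → 1 H
  atom 7: C, bond orders sum to 2 (valence 4) → 2 H
  atom 8: C, bond orders sum to 2 (valence 4) → 2 H
  atom 9: C, bond orders sum to 2 (valence 4) → 2 H
  atom 10: C, bond orders sum to 2 (valence 4) → 2 H
  atom 11: C, bond orders sum to 2 (valence 4) → 2 H
  atom 12: Cl (halogen, monovalent) → 0 H
Totals → C:9, H:15, Cl:1, O:2.
In Hill order: C9H15ClO2.

C9H15ClO2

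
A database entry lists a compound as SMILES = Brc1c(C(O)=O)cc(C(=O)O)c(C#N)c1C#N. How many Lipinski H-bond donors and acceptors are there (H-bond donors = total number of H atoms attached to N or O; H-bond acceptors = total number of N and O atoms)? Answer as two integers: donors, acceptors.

2, 6

Donors: find every N or O and count the H atoms it carries.
  atom 5 (O): bond orders sum to 1 → 1 H
  atom 6 (O): bond orders sum to 2 → 0 H
  atom 10 (O): bond orders sum to 2 → 0 H
  atom 11 (O): bond orders sum to 1 → 1 H
  atom 14 (N): bond orders sum to 3 → 0 H
  atom 17 (N): bond orders sum to 3 → 0 H
Lipinski HBD = 2.
Acceptors: N atoms = 2, O atoms = 4 → HBA = 6.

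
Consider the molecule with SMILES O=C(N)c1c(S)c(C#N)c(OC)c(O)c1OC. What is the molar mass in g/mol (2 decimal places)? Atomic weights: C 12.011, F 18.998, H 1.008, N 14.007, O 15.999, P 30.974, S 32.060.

254.26 g/mol

First, the molecular formula is C10H10N2O4S (counting implicit H from valence).
  C: 10 × 12.011 = 120.110
  H: 10 × 1.008 = 10.080
  N: 2 × 14.007 = 28.014
  O: 4 × 15.999 = 63.996
  S: 1 × 32.060 = 32.060
Sum: 10×12.011 + 10×1.008 + 2×14.007 + 4×15.999 + 1×32.060 = 254.260 → 254.26 g/mol.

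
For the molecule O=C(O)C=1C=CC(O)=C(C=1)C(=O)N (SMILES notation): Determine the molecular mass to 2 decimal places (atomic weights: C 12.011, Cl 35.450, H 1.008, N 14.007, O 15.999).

181.15 g/mol

First, the molecular formula is C8H7NO4 (counting implicit H from valence).
  C: 8 × 12.011 = 96.088
  H: 7 × 1.008 = 7.056
  N: 1 × 14.007 = 14.007
  O: 4 × 15.999 = 63.996
Sum: 8×12.011 + 7×1.008 + 1×14.007 + 4×15.999 = 181.147 → 181.15 g/mol.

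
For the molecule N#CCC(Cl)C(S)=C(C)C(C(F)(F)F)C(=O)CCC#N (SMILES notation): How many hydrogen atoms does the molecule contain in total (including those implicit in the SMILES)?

12

Walk through each heavy atom and fill implicit hydrogens from standard valence (C 4, N 3, O 2, S 2, halogen 1):
  atom 1: N, bond orders sum to 3 (valence 3) → 0 H
  atom 2: C, bond orders sum to 4 (valence 4) → 0 H
  atom 3: C, bond orders sum to 2 (valence 4) → 2 H
  atom 4: C, bond orders sum to 3 (valence 4) → 1 H
  atom 5: Cl (halogen, monovalent) → 0 H
  atom 6: C, bond orders sum to 4 (valence 4) → 0 H
  atom 7: S, bond orders sum to 1 (valence 2) → 1 H
  atom 8: C, bond orders sum to 4 (valence 4) → 0 H
  atom 9: C, bond orders sum to 1 (valence 4) → 3 H
  atom 10: C, bond orders sum to 3 (valence 4) → 1 H
  atom 11: C, bond orders sum to 4 (valence 4) → 0 H
  atom 12: F (halogen, monovalent) → 0 H
  atom 13: F (halogen, monovalent) → 0 H
  atom 14: F (halogen, monovalent) → 0 H
  atom 15: C, bond orders sum to 4 (valence 4) → 0 H
  atom 16: O, bond orders sum to 2 (valence 2) → 0 H
  atom 17: C, bond orders sum to 2 (valence 4) → 2 H
  atom 18: C, bond orders sum to 2 (valence 4) → 2 H
  atom 19: C, bond orders sum to 4 (valence 4) → 0 H
  atom 20: N, bond orders sum to 3 (valence 3) → 0 H
Total hydrogens: 12.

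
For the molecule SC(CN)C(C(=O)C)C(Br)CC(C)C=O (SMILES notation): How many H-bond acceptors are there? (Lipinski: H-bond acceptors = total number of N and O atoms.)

3

N atoms: 1; O atoms: 2.
Lipinski HBA = 1 + 2 = 3.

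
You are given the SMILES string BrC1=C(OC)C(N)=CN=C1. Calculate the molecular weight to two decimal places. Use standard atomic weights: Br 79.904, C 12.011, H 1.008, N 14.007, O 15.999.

First, the molecular formula is C6H7BrN2O (counting implicit H from valence).
  Br: 1 × 79.904 = 79.904
  C: 6 × 12.011 = 72.066
  H: 7 × 1.008 = 7.056
  N: 2 × 14.007 = 28.014
  O: 1 × 15.999 = 15.999
Sum: 1×79.904 + 6×12.011 + 7×1.008 + 2×14.007 + 1×15.999 = 203.039 → 203.04 g/mol.

203.04 g/mol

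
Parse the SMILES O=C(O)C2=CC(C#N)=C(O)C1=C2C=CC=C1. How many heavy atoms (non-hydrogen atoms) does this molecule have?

Every atom symbol written in the SMILES (organic subset) is one heavy atom; implicit H are not written.
Heavy atoms by element → C:12, N:1, O:3.
Total: 16.

16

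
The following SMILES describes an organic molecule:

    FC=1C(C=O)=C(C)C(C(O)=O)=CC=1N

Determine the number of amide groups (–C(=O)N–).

0

Scan the SMILES for the amide motif — none present.
Groups that are present: 1 aldehyde, 1 carboxylic acid, 1 primary amine.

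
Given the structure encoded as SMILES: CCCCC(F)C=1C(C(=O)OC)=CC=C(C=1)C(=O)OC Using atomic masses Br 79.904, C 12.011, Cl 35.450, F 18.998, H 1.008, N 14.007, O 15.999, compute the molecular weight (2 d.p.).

282.31 g/mol

First, the molecular formula is C15H19FO4 (counting implicit H from valence).
  C: 15 × 12.011 = 180.165
  F: 1 × 18.998 = 18.998
  H: 19 × 1.008 = 19.152
  O: 4 × 15.999 = 63.996
Sum: 15×12.011 + 1×18.998 + 19×1.008 + 4×15.999 = 282.311 → 282.31 g/mol.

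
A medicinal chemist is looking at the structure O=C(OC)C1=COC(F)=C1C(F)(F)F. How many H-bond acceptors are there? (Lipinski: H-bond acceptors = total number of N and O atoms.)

3

N atoms: 0; O atoms: 3.
Lipinski HBA = 0 + 3 = 3.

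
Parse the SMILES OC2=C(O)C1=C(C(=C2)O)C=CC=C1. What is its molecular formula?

Walk through each heavy atom and fill implicit hydrogens from standard valence (C 4, N 3, O 2, S 2, halogen 1):
  atom 1: O, bond orders sum to 1 (valence 2) → 1 H
  atom 2: C, bond orders sum to 4 (valence 4) → 0 H
  atom 3: C, bond orders sum to 4 (valence 4) → 0 H
  atom 4: O, bond orders sum to 1 (valence 2) → 1 H
  atom 5: C, bond orders sum to 4 (valence 4) → 0 H
  atom 6: C, bond orders sum to 4 (valence 4) → 0 H
  atom 7: C, bond orders sum to 4 (valence 4) → 0 H
  atom 8: C, bond orders sum to 3 (valence 4) → 1 H
  atom 9: O, bond orders sum to 1 (valence 2) → 1 H
  atom 10: C, bond orders sum to 3 (valence 4) → 1 H
  atom 11: C, bond orders sum to 3 (valence 4) → 1 H
  atom 12: C, bond orders sum to 3 (valence 4) → 1 H
  atom 13: C, bond orders sum to 3 (valence 4) → 1 H
Totals → C:10, H:8, O:3.
In Hill order: C10H8O3.

C10H8O3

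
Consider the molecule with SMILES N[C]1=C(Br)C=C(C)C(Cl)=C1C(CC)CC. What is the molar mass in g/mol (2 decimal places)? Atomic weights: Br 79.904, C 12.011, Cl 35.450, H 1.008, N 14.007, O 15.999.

First, the molecular formula is C12H17BrClN (counting implicit H from valence).
  Br: 1 × 79.904 = 79.904
  C: 12 × 12.011 = 144.132
  Cl: 1 × 35.450 = 35.450
  H: 17 × 1.008 = 17.136
  N: 1 × 14.007 = 14.007
Sum: 1×79.904 + 12×12.011 + 1×35.450 + 17×1.008 + 1×14.007 = 290.629 → 290.63 g/mol.

290.63 g/mol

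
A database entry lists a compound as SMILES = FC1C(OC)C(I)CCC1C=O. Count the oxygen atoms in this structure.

Scan the SMILES for O atoms (remember two-letter symbols like Cl and Br are single atoms).
Oxygen count: 2.

2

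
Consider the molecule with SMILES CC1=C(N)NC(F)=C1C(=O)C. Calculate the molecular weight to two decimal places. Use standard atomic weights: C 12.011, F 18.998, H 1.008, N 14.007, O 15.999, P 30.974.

156.16 g/mol

First, the molecular formula is C7H9FN2O (counting implicit H from valence).
  C: 7 × 12.011 = 84.077
  F: 1 × 18.998 = 18.998
  H: 9 × 1.008 = 9.072
  N: 2 × 14.007 = 28.014
  O: 1 × 15.999 = 15.999
Sum: 7×12.011 + 1×18.998 + 9×1.008 + 2×14.007 + 1×15.999 = 156.160 → 156.16 g/mol.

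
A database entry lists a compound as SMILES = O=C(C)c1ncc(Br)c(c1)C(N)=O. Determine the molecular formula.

Walk through each heavy atom and fill implicit hydrogens from standard valence (C 4, N 3, O 2, S 2, halogen 1); for lowercase aromatic atoms, an aromatic c carries 1 H when it has two neighbours and 0 H with three, and aromatic n carries 0 H:
  atom 1: O, bond orders sum to 2 (valence 2) → 0 H
  atom 2: C, bond orders sum to 4 (valence 4) → 0 H
  atom 3: C, bond orders sum to 1 (valence 4) → 3 H
  atom 4: aromatic c, 3 neighbours → 0 H
  atom 5: aromatic n, 2 neighbours → 0 H
  atom 6: aromatic c, 2 neighbours → 1 H
  atom 7: aromatic c, 3 neighbours → 0 H
  atom 8: Br (halogen, monovalent) → 0 H
  atom 9: aromatic c, 3 neighbours → 0 H
  atom 10: aromatic c, 2 neighbours → 1 H
  atom 11: C, bond orders sum to 4 (valence 4) → 0 H
  atom 12: N, bond orders sum to 1 (valence 3) → 2 H
  atom 13: O, bond orders sum to 2 (valence 2) → 0 H
Totals → C:8, H:7, Br:1, N:2, O:2.

C8H7BrN2O2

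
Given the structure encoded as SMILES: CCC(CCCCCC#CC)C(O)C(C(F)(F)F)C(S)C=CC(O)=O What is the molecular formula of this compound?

Walk through each heavy atom and fill implicit hydrogens from standard valence (C 4, N 3, O 2, S 2, halogen 1):
  atom 1: C, bond orders sum to 1 (valence 4) → 3 H
  atom 2: C, bond orders sum to 2 (valence 4) → 2 H
  atom 3: C, bond orders sum to 3 (valence 4) → 1 H
  atom 4: C, bond orders sum to 2 (valence 4) → 2 H
  atom 5: C, bond orders sum to 2 (valence 4) → 2 H
  atom 6: C, bond orders sum to 2 (valence 4) → 2 H
  atom 7: C, bond orders sum to 2 (valence 4) → 2 H
  atom 8: C, bond orders sum to 2 (valence 4) → 2 H
  atom 9: C, bond orders sum to 4 (valence 4) → 0 H
  atom 10: C, bond orders sum to 4 (valence 4) → 0 H
  atom 11: C, bond orders sum to 1 (valence 4) → 3 H
  atom 12: C, bond orders sum to 3 (valence 4) → 1 H
  atom 13: O, bond orders sum to 1 (valence 2) → 1 H
  atom 14: C, bond orders sum to 3 (valence 4) → 1 H
  atom 15: C, bond orders sum to 4 (valence 4) → 0 H
  atom 16: F (halogen, monovalent) → 0 H
  atom 17: F (halogen, monovalent) → 0 H
  atom 18: F (halogen, monovalent) → 0 H
  atom 19: C, bond orders sum to 3 (valence 4) → 1 H
  atom 20: S, bond orders sum to 1 (valence 2) → 1 H
  atom 21: C, bond orders sum to 3 (valence 4) → 1 H
  atom 22: C, bond orders sum to 3 (valence 4) → 1 H
  atom 23: C, bond orders sum to 4 (valence 4) → 0 H
  atom 24: O, bond orders sum to 1 (valence 2) → 1 H
  atom 25: O, bond orders sum to 2 (valence 2) → 0 H
Totals → C:18, H:27, F:3, O:3, S:1.
In Hill order: C18H27F3O3S.

C18H27F3O3S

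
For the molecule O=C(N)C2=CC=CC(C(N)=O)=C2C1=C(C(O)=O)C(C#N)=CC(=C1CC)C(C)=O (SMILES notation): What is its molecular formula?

Walk through each heavy atom and fill implicit hydrogens from standard valence (C 4, N 3, O 2, S 2, halogen 1):
  atom 1: O, bond orders sum to 2 (valence 2) → 0 H
  atom 2: C, bond orders sum to 4 (valence 4) → 0 H
  atom 3: N, bond orders sum to 1 (valence 3) → 2 H
  atom 4: C, bond orders sum to 4 (valence 4) → 0 H
  atom 5: C, bond orders sum to 3 (valence 4) → 1 H
  atom 6: C, bond orders sum to 3 (valence 4) → 1 H
  atom 7: C, bond orders sum to 3 (valence 4) → 1 H
  atom 8: C, bond orders sum to 4 (valence 4) → 0 H
  atom 9: C, bond orders sum to 4 (valence 4) → 0 H
  atom 10: N, bond orders sum to 1 (valence 3) → 2 H
  atom 11: O, bond orders sum to 2 (valence 2) → 0 H
  atom 12: C, bond orders sum to 4 (valence 4) → 0 H
  atom 13: C, bond orders sum to 4 (valence 4) → 0 H
  atom 14: C, bond orders sum to 4 (valence 4) → 0 H
  atom 15: C, bond orders sum to 4 (valence 4) → 0 H
  atom 16: O, bond orders sum to 1 (valence 2) → 1 H
  atom 17: O, bond orders sum to 2 (valence 2) → 0 H
  atom 18: C, bond orders sum to 4 (valence 4) → 0 H
  atom 19: C, bond orders sum to 4 (valence 4) → 0 H
  atom 20: N, bond orders sum to 3 (valence 3) → 0 H
  atom 21: C, bond orders sum to 3 (valence 4) → 1 H
  atom 22: C, bond orders sum to 4 (valence 4) → 0 H
  atom 23: C, bond orders sum to 4 (valence 4) → 0 H
  atom 24: C, bond orders sum to 2 (valence 4) → 2 H
  atom 25: C, bond orders sum to 1 (valence 4) → 3 H
  atom 26: C, bond orders sum to 4 (valence 4) → 0 H
  atom 27: C, bond orders sum to 1 (valence 4) → 3 H
  atom 28: O, bond orders sum to 2 (valence 2) → 0 H
Totals → C:20, H:17, N:3, O:5.
In Hill order: C20H17N3O5.

C20H17N3O5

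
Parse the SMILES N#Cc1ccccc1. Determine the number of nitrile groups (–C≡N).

1

The nitrile motif appears at heavy-atom position 2 in the SMILES.
Nitrile count: 1.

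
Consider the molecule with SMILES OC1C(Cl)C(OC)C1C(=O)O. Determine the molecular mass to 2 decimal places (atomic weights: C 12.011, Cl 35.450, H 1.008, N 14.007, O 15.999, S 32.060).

180.58 g/mol

First, the molecular formula is C6H9ClO4 (counting implicit H from valence).
  C: 6 × 12.011 = 72.066
  Cl: 1 × 35.450 = 35.450
  H: 9 × 1.008 = 9.072
  O: 4 × 15.999 = 63.996
Sum: 6×12.011 + 1×35.450 + 9×1.008 + 4×15.999 = 180.584 → 180.58 g/mol.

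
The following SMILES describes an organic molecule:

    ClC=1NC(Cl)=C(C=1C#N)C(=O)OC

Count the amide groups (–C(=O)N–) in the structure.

Scan the SMILES for the amide motif — none present.
Groups that are present: 1 ester, 1 nitrile.

0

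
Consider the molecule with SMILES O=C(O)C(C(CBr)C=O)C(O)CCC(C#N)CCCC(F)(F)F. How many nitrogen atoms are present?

1

Scan the SMILES for N atoms (remember two-letter symbols like Cl and Br are single atoms).
Nitrogen count: 1.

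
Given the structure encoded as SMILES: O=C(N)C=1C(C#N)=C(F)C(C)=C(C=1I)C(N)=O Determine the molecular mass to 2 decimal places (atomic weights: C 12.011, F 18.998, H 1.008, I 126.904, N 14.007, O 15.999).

First, the molecular formula is C10H7FIN3O2 (counting implicit H from valence).
  C: 10 × 12.011 = 120.110
  F: 1 × 18.998 = 18.998
  H: 7 × 1.008 = 7.056
  I: 1 × 126.904 = 126.904
  N: 3 × 14.007 = 42.021
  O: 2 × 15.999 = 31.998
Sum: 10×12.011 + 1×18.998 + 7×1.008 + 1×126.904 + 3×14.007 + 2×15.999 = 347.087 → 347.09 g/mol.

347.09 g/mol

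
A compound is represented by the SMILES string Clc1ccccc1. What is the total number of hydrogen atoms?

Walk through each heavy atom and fill implicit hydrogens from standard valence (C 4, N 3, O 2, S 2, halogen 1); for lowercase aromatic atoms, an aromatic c carries 1 H when it has two neighbours and 0 H with three, and aromatic n carries 0 H:
  atom 1: Cl (halogen, monovalent) → 0 H
  atom 2: aromatic c, 3 neighbours → 0 H
  atom 3: aromatic c, 2 neighbours → 1 H
  atom 4: aromatic c, 2 neighbours → 1 H
  atom 5: aromatic c, 2 neighbours → 1 H
  atom 6: aromatic c, 2 neighbours → 1 H
  atom 7: aromatic c, 2 neighbours → 1 H
Total hydrogens: 5.

5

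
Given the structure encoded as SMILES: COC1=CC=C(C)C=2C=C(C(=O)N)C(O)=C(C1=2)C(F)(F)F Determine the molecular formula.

C14H12F3NO3

Walk through each heavy atom and fill implicit hydrogens from standard valence (C 4, N 3, O 2, S 2, halogen 1):
  atom 1: C, bond orders sum to 1 (valence 4) → 3 H
  atom 2: O, bond orders sum to 2 (valence 2) → 0 H
  atom 3: C, bond orders sum to 4 (valence 4) → 0 H
  atom 4: C, bond orders sum to 3 (valence 4) → 1 H
  atom 5: C, bond orders sum to 3 (valence 4) → 1 H
  atom 6: C, bond orders sum to 4 (valence 4) → 0 H
  atom 7: C, bond orders sum to 1 (valence 4) → 3 H
  atom 8: C, bond orders sum to 4 (valence 4) → 0 H
  atom 9: C, bond orders sum to 3 (valence 4) → 1 H
  atom 10: C, bond orders sum to 4 (valence 4) → 0 H
  atom 11: C, bond orders sum to 4 (valence 4) → 0 H
  atom 12: O, bond orders sum to 2 (valence 2) → 0 H
  atom 13: N, bond orders sum to 1 (valence 3) → 2 H
  atom 14: C, bond orders sum to 4 (valence 4) → 0 H
  atom 15: O, bond orders sum to 1 (valence 2) → 1 H
  atom 16: C, bond orders sum to 4 (valence 4) → 0 H
  atom 17: C, bond orders sum to 4 (valence 4) → 0 H
  atom 18: C, bond orders sum to 4 (valence 4) → 0 H
  atom 19: F (halogen, monovalent) → 0 H
  atom 20: F (halogen, monovalent) → 0 H
  atom 21: F (halogen, monovalent) → 0 H
Totals → C:14, H:12, F:3, N:1, O:3.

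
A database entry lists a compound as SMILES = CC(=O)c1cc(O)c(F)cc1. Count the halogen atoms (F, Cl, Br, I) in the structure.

Halogen atoms appear at heavy-atom position 9 (1×F).
Other groups present: 1 hydroxyl, 1 ketone.
Halogen count: 1.

1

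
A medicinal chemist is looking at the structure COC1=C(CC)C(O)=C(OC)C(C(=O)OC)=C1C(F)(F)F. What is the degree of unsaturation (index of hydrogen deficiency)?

5

Molecular formula: C13H15F3O5.
DoU = (2C + 2 + N − H − X) / 2, where X is the halogen count and O/S are ignored.
    = (2·13 + 2 + 0 − 15 − 3) / 2 = 10 / 2 = 5.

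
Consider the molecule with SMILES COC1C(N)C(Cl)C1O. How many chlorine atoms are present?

Scan the SMILES for Cl atoms (remember two-letter symbols like Cl and Br are single atoms).
Chlorine count: 1.

1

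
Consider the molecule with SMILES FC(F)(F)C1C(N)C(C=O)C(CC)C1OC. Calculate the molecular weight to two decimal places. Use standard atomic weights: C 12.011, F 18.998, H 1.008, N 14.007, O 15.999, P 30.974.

First, the molecular formula is C10H16F3NO2 (counting implicit H from valence).
  C: 10 × 12.011 = 120.110
  F: 3 × 18.998 = 56.994
  H: 16 × 1.008 = 16.128
  N: 1 × 14.007 = 14.007
  O: 2 × 15.999 = 31.998
Sum: 10×12.011 + 3×18.998 + 16×1.008 + 1×14.007 + 2×15.999 = 239.237 → 239.24 g/mol.

239.24 g/mol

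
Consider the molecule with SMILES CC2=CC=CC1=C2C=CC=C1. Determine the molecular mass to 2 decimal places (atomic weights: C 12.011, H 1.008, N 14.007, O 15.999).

First, the molecular formula is C11H10 (counting implicit H from valence).
  C: 11 × 12.011 = 132.121
  H: 10 × 1.008 = 10.080
Sum: 11×12.011 + 10×1.008 = 142.201 → 142.20 g/mol.

142.20 g/mol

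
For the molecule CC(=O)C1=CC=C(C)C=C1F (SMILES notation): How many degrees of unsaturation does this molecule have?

5

Degree of unsaturation = (number of rings) + (number of π bonds).
Ring closures in the SMILES: 1.
π bonds: 4 double bonds (each 1 DoU) → 4 DoU from unsaturation.
Total DoU = 1 + 4 = 5.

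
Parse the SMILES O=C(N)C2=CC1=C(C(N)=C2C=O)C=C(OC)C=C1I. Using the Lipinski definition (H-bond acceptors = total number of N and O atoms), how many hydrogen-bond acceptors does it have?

5

N atoms: 2; O atoms: 3.
Lipinski HBA = 2 + 3 = 5.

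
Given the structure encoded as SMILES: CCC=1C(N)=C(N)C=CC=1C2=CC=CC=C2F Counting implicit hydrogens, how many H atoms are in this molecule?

15

Walk through each heavy atom and fill implicit hydrogens from standard valence (C 4, N 3, O 2, S 2, halogen 1):
  atom 1: C, bond orders sum to 1 (valence 4) → 3 H
  atom 2: C, bond orders sum to 2 (valence 4) → 2 H
  atom 3: C, bond orders sum to 4 (valence 4) → 0 H
  atom 4: C, bond orders sum to 4 (valence 4) → 0 H
  atom 5: N, bond orders sum to 1 (valence 3) → 2 H
  atom 6: C, bond orders sum to 4 (valence 4) → 0 H
  atom 7: N, bond orders sum to 1 (valence 3) → 2 H
  atom 8: C, bond orders sum to 3 (valence 4) → 1 H
  atom 9: C, bond orders sum to 3 (valence 4) → 1 H
  atom 10: C, bond orders sum to 4 (valence 4) → 0 H
  atom 11: C, bond orders sum to 4 (valence 4) → 0 H
  atom 12: C, bond orders sum to 3 (valence 4) → 1 H
  atom 13: C, bond orders sum to 3 (valence 4) → 1 H
  atom 14: C, bond orders sum to 3 (valence 4) → 1 H
  atom 15: C, bond orders sum to 3 (valence 4) → 1 H
  atom 16: C, bond orders sum to 4 (valence 4) → 0 H
  atom 17: F (halogen, monovalent) → 0 H
Total hydrogens: 15.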